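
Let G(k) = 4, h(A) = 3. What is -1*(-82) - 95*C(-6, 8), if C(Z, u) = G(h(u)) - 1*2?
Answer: -108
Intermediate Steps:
C(Z, u) = 2 (C(Z, u) = 4 - 1*2 = 4 - 2 = 2)
-1*(-82) - 95*C(-6, 8) = -1*(-82) - 95*2 = 82 - 190 = -108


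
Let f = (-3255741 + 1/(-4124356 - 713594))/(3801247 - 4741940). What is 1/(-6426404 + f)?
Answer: -4551025699350/29246714007293466449 ≈ -1.5561e-7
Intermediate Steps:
f = 15751112170951/4551025699350 (f = (-3255741 + 1/(-4837950))/(-940693) = (-3255741 - 1/4837950)*(-1/940693) = -15751112170951/4837950*(-1/940693) = 15751112170951/4551025699350 ≈ 3.4610)
1/(-6426404 + f) = 1/(-6426404 + 15751112170951/4551025699350) = 1/(-29246714007293466449/4551025699350) = -4551025699350/29246714007293466449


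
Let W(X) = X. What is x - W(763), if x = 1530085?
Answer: 1529322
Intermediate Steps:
x - W(763) = 1530085 - 1*763 = 1530085 - 763 = 1529322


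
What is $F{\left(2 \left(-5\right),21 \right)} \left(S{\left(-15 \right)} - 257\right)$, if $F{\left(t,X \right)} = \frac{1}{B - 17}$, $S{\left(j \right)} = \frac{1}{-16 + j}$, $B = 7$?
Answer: $\frac{3984}{155} \approx 25.703$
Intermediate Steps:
$F{\left(t,X \right)} = - \frac{1}{10}$ ($F{\left(t,X \right)} = \frac{1}{7 - 17} = \frac{1}{-10} = - \frac{1}{10}$)
$F{\left(2 \left(-5\right),21 \right)} \left(S{\left(-15 \right)} - 257\right) = - \frac{\frac{1}{-16 - 15} - 257}{10} = - \frac{\frac{1}{-31} - 257}{10} = - \frac{- \frac{1}{31} - 257}{10} = \left(- \frac{1}{10}\right) \left(- \frac{7968}{31}\right) = \frac{3984}{155}$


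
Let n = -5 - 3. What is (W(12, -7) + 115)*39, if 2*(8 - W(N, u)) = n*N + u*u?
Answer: 11427/2 ≈ 5713.5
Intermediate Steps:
n = -8
W(N, u) = 8 + 4*N - u**2/2 (W(N, u) = 8 - (-8*N + u*u)/2 = 8 - (-8*N + u**2)/2 = 8 - (u**2 - 8*N)/2 = 8 + (4*N - u**2/2) = 8 + 4*N - u**2/2)
(W(12, -7) + 115)*39 = ((8 + 4*12 - 1/2*(-7)**2) + 115)*39 = ((8 + 48 - 1/2*49) + 115)*39 = ((8 + 48 - 49/2) + 115)*39 = (63/2 + 115)*39 = (293/2)*39 = 11427/2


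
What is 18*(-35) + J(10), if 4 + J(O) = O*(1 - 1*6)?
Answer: -684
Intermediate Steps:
J(O) = -4 - 5*O (J(O) = -4 + O*(1 - 1*6) = -4 + O*(1 - 6) = -4 + O*(-5) = -4 - 5*O)
18*(-35) + J(10) = 18*(-35) + (-4 - 5*10) = -630 + (-4 - 50) = -630 - 54 = -684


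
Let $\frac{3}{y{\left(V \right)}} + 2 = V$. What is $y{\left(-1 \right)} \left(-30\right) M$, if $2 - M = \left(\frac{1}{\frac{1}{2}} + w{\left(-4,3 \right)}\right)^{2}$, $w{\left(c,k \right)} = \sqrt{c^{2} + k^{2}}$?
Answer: $-1410$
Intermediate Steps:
$y{\left(V \right)} = \frac{3}{-2 + V}$
$M = -47$ ($M = 2 - \left(\frac{1}{\frac{1}{2}} + \sqrt{\left(-4\right)^{2} + 3^{2}}\right)^{2} = 2 - \left(\frac{1}{\frac{1}{2}} + \sqrt{16 + 9}\right)^{2} = 2 - \left(2 + \sqrt{25}\right)^{2} = 2 - \left(2 + 5\right)^{2} = 2 - 7^{2} = 2 - 49 = -47$)
$y{\left(-1 \right)} \left(-30\right) M = \frac{3}{-2 - 1} \left(-30\right) \left(-47\right) = \frac{3}{-3} \left(-30\right) \left(-47\right) = 3 \left(- \frac{1}{3}\right) \left(-30\right) \left(-47\right) = \left(-1\right) \left(-30\right) \left(-47\right) = 30 \left(-47\right) = -1410$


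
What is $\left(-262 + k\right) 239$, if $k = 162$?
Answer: $-23900$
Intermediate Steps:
$\left(-262 + k\right) 239 = \left(-262 + 162\right) 239 = \left(-100\right) 239 = -23900$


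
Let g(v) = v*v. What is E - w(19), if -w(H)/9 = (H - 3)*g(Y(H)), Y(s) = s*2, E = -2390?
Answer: 205546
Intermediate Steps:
Y(s) = 2*s
g(v) = v²
w(H) = -36*H²*(-3 + H) (w(H) = -9*(H - 3)*(2*H)² = -9*(-3 + H)*4*H² = -36*H²*(-3 + H))
E - w(19) = -2390 - 36*19²*(3 - 1*19) = -2390 - 36*361*(3 - 19) = -2390 - 36*361*(-16) = -2390 - 1*(-207936) = -2390 + 207936 = 205546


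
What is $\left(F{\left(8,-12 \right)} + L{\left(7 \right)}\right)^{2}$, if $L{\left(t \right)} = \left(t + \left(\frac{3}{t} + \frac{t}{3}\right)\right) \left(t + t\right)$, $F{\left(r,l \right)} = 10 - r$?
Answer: $\frac{173056}{9} \approx 19228.0$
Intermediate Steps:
$L{\left(t \right)} = 2 t \left(\frac{3}{t} + \frac{4 t}{3}\right)$ ($L{\left(t \right)} = \left(t + \left(\frac{3}{t} + t \frac{1}{3}\right)\right) 2 t = \left(t + \left(\frac{3}{t} + \frac{t}{3}\right)\right) 2 t = \left(\frac{3}{t} + \frac{4 t}{3}\right) 2 t = 2 t \left(\frac{3}{t} + \frac{4 t}{3}\right)$)
$\left(F{\left(8,-12 \right)} + L{\left(7 \right)}\right)^{2} = \left(\left(10 - 8\right) + \left(6 + \frac{8 \cdot 7^{2}}{3}\right)\right)^{2} = \left(\left(10 - 8\right) + \left(6 + \frac{8}{3} \cdot 49\right)\right)^{2} = \left(2 + \left(6 + \frac{392}{3}\right)\right)^{2} = \left(2 + \frac{410}{3}\right)^{2} = \left(\frac{416}{3}\right)^{2} = \frac{173056}{9}$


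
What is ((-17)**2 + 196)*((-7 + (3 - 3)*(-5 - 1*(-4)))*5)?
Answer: -16975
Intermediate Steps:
((-17)**2 + 196)*((-7 + (3 - 3)*(-5 - 1*(-4)))*5) = (289 + 196)*((-7 + 0*(-5 + 4))*5) = 485*((-7 + 0*(-1))*5) = 485*((-7 + 0)*5) = 485*(-7*5) = 485*(-35) = -16975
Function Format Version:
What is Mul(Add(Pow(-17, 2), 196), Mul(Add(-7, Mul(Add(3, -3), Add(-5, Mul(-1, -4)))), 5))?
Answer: -16975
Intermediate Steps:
Mul(Add(Pow(-17, 2), 196), Mul(Add(-7, Mul(Add(3, -3), Add(-5, Mul(-1, -4)))), 5)) = Mul(Add(289, 196), Mul(Add(-7, Mul(0, Add(-5, 4))), 5)) = Mul(485, Mul(Add(-7, Mul(0, -1)), 5)) = Mul(485, Mul(Add(-7, 0), 5)) = Mul(485, Mul(-7, 5)) = Mul(485, -35) = -16975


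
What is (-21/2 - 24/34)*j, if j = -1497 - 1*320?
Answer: 692277/34 ≈ 20361.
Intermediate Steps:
j = -1817 (j = -1497 - 320 = -1817)
(-21/2 - 24/34)*j = (-21/2 - 24/34)*(-1817) = (-21*1/2 - 24*1/34)*(-1817) = (-21/2 - 12/17)*(-1817) = -381/34*(-1817) = 692277/34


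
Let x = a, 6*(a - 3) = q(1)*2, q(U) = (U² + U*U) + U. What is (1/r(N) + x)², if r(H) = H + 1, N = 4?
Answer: 441/25 ≈ 17.640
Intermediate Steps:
q(U) = U + 2*U² (q(U) = (U² + U²) + U = 2*U² + U = U + 2*U²)
r(H) = 1 + H
a = 4 (a = 3 + ((1*(1 + 2*1))*2)/6 = 3 + ((1*(1 + 2))*2)/6 = 3 + ((1*3)*2)/6 = 3 + (3*2)/6 = 3 + (⅙)*6 = 3 + 1 = 4)
x = 4
(1/r(N) + x)² = (1/(1 + 4) + 4)² = (1/5 + 4)² = (⅕ + 4)² = (21/5)² = 441/25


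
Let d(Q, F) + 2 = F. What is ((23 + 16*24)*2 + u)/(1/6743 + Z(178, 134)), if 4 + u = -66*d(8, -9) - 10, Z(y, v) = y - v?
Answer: 10289818/296693 ≈ 34.682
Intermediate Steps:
d(Q, F) = -2 + F
u = 712 (u = -4 + (-66*(-2 - 9) - 10) = -4 + (-66*(-11) - 10) = -4 + (726 - 10) = -4 + 716 = 712)
((23 + 16*24)*2 + u)/(1/6743 + Z(178, 134)) = ((23 + 16*24)*2 + 712)/(1/6743 + (178 - 1*134)) = ((23 + 384)*2 + 712)/(1/6743 + (178 - 134)) = (407*2 + 712)/(1/6743 + 44) = (814 + 712)/(296693/6743) = 1526*(6743/296693) = 10289818/296693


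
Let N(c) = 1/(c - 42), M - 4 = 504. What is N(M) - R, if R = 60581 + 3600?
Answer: -29908345/466 ≈ -64181.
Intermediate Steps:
M = 508 (M = 4 + 504 = 508)
N(c) = 1/(-42 + c)
R = 64181
N(M) - R = 1/(-42 + 508) - 1*64181 = 1/466 - 64181 = -29908345/466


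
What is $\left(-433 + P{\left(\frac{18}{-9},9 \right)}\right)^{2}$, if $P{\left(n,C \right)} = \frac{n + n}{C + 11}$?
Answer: $\frac{4691556}{25} \approx 1.8766 \cdot 10^{5}$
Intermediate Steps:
$P{\left(n,C \right)} = \frac{2 n}{11 + C}$
$\left(-433 + P{\left(\frac{18}{-9},9 \right)}\right)^{2} = \left(-433 + \frac{2 \frac{18}{-9}}{11 + 9}\right)^{2} = \left(-433 + \frac{2 \cdot 18 \left(- \frac{1}{9}\right)}{20}\right)^{2} = \left(-433 + 2 \left(-2\right) \frac{1}{20}\right)^{2} = \left(-433 - \frac{1}{5}\right)^{2} = \left(- \frac{2166}{5}\right)^{2} = \frac{4691556}{25}$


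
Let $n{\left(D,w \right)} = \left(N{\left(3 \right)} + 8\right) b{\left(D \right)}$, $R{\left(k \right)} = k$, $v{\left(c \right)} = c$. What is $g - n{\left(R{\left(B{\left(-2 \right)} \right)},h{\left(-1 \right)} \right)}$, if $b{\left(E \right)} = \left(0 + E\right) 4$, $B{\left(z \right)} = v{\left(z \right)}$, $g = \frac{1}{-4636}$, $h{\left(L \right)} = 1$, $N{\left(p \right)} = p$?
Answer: $\frac{407967}{4636} \approx 88.0$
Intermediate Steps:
$g = - \frac{1}{4636} \approx -0.0002157$
$B{\left(z \right)} = z$
$b{\left(E \right)} = 4 E$ ($b{\left(E \right)} = E 4 = 4 E$)
$n{\left(D,w \right)} = 44 D$ ($n{\left(D,w \right)} = \left(3 + 8\right) 4 D = 11 \cdot 4 D = 44 D$)
$g - n{\left(R{\left(B{\left(-2 \right)} \right)},h{\left(-1 \right)} \right)} = - \frac{1}{4636} - 44 \left(-2\right) = - \frac{1}{4636} - -88 = - \frac{1}{4636} + 88 = \frac{407967}{4636}$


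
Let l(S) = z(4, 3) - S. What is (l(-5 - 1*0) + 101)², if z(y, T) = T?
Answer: 11881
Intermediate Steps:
l(S) = 3 - S
(l(-5 - 1*0) + 101)² = ((3 - (-5 - 1*0)) + 101)² = ((3 - (-5 + 0)) + 101)² = ((3 - 1*(-5)) + 101)² = ((3 + 5) + 101)² = (8 + 101)² = 109² = 11881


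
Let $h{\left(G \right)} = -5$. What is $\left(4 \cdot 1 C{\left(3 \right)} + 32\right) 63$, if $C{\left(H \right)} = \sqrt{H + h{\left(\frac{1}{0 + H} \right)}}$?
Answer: $2016 + 252 i \sqrt{2} \approx 2016.0 + 356.38 i$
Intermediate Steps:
$C{\left(H \right)} = \sqrt{-5 + H}$ ($C{\left(H \right)} = \sqrt{H - 5} = \sqrt{-5 + H}$)
$\left(4 \cdot 1 C{\left(3 \right)} + 32\right) 63 = \left(4 \cdot 1 \sqrt{-5 + 3} + 32\right) 63 = \left(4 \sqrt{-2} + 32\right) 63 = \left(4 i \sqrt{2} + 32\right) 63 = \left(32 + 4 i \sqrt{2}\right) 63 = 2016 + 252 i \sqrt{2}$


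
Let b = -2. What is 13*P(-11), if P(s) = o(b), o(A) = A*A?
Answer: 52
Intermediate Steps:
o(A) = A²
P(s) = 4 (P(s) = (-2)² = 4)
13*P(-11) = 13*4 = 52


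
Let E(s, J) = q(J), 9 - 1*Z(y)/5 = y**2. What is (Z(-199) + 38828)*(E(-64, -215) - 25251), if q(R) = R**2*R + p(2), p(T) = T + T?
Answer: 1585531096104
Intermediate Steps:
p(T) = 2*T
Z(y) = 45 - 5*y**2
q(R) = 4 + R**3 (q(R) = R**2*R + 2*2 = R**3 + 4 = 4 + R**3)
E(s, J) = 4 + J**3
(Z(-199) + 38828)*(E(-64, -215) - 25251) = ((45 - 5*(-199)**2) + 38828)*((4 + (-215)**3) - 25251) = ((45 - 5*39601) + 38828)*((4 - 9938375) - 25251) = ((45 - 198005) + 38828)*(-9938371 - 25251) = (-197960 + 38828)*(-9963622) = -159132*(-9963622) = 1585531096104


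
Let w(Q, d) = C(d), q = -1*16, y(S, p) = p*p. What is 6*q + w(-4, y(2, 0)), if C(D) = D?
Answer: -96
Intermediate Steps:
y(S, p) = p²
q = -16
w(Q, d) = d
6*q + w(-4, y(2, 0)) = 6*(-16) + 0² = -96 + 0 = -96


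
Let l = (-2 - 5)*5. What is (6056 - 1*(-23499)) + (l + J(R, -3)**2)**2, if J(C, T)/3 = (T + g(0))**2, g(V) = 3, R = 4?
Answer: 30780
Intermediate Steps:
l = -35 (l = -7*5 = -35)
J(C, T) = 3*(3 + T)**2 (J(C, T) = 3*(T + 3)**2 = 3*(3 + T)**2)
(6056 - 1*(-23499)) + (l + J(R, -3)**2)**2 = (6056 - 1*(-23499)) + (-35 + (3*(3 - 3)**2)**2)**2 = (6056 + 23499) + (-35 + (3*0**2)**2)**2 = 29555 + (-35 + (3*0)**2)**2 = 29555 + (-35 + 0**2)**2 = 29555 + (-35 + 0)**2 = 29555 + (-35)**2 = 29555 + 1225 = 30780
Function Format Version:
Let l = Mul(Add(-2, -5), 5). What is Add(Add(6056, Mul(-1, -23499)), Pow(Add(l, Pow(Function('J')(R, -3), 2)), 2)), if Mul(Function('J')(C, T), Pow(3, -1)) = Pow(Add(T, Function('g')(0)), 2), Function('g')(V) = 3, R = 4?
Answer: 30780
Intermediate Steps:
l = -35 (l = Mul(-7, 5) = -35)
Function('J')(C, T) = Mul(3, Pow(Add(3, T), 2)) (Function('J')(C, T) = Mul(3, Pow(Add(T, 3), 2)) = Mul(3, Pow(Add(3, T), 2)))
Add(Add(6056, Mul(-1, -23499)), Pow(Add(l, Pow(Function('J')(R, -3), 2)), 2)) = Add(Add(6056, Mul(-1, -23499)), Pow(Add(-35, Pow(Mul(3, Pow(Add(3, -3), 2)), 2)), 2)) = Add(Add(6056, 23499), Pow(Add(-35, Pow(Mul(3, Pow(0, 2)), 2)), 2)) = Add(29555, Pow(Add(-35, Pow(Mul(3, 0), 2)), 2)) = Add(29555, Pow(Add(-35, Pow(0, 2)), 2)) = Add(29555, Pow(Add(-35, 0), 2)) = Add(29555, Pow(-35, 2)) = Add(29555, 1225) = 30780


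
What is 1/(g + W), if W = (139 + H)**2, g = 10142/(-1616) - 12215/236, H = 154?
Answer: 47672/4089826909 ≈ 1.1656e-5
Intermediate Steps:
g = -2766619/47672 (g = 10142*(-1/1616) - 12215*1/236 = -5071/808 - 12215/236 = -2766619/47672 ≈ -58.034)
W = 85849 (W = (139 + 154)**2 = 293**2 = 85849)
1/(g + W) = 1/(-2766619/47672 + 85849) = 1/(4089826909/47672) = 47672/4089826909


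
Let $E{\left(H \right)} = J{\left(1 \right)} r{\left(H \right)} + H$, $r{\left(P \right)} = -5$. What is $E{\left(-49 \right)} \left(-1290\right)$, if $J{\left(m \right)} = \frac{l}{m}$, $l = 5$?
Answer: $95460$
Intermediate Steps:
$J{\left(m \right)} = \frac{5}{m}$
$E{\left(H \right)} = -25 + H$ ($E{\left(H \right)} = \frac{5}{1} \left(-5\right) + H = 5 \cdot 1 \left(-5\right) + H = 5 \left(-5\right) + H = -25 + H$)
$E{\left(-49 \right)} \left(-1290\right) = \left(-25 - 49\right) \left(-1290\right) = \left(-74\right) \left(-1290\right) = 95460$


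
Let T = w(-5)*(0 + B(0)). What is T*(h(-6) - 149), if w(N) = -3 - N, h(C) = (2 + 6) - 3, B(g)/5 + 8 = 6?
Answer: 2880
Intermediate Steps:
B(g) = -10 (B(g) = -40 + 5*6 = -40 + 30 = -10)
h(C) = 5 (h(C) = 8 - 3 = 5)
T = -20 (T = (-3 - 1*(-5))*(0 - 10) = (-3 + 5)*(-10) = 2*(-10) = -20)
T*(h(-6) - 149) = -20*(5 - 149) = -20*(-144) = 2880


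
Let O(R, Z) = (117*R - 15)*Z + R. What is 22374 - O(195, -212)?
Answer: 4855779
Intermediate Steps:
O(R, Z) = R + Z*(-15 + 117*R) (O(R, Z) = (-15 + 117*R)*Z + R = Z*(-15 + 117*R) + R = R + Z*(-15 + 117*R))
22374 - O(195, -212) = 22374 - (195 - 15*(-212) + 117*195*(-212)) = 22374 - (195 + 3180 - 4836780) = 22374 - 1*(-4833405) = 22374 + 4833405 = 4855779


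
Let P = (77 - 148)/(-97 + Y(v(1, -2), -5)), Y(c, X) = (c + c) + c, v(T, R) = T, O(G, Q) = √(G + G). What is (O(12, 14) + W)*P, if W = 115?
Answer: 8165/94 + 71*√6/47 ≈ 90.562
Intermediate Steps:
O(G, Q) = √2*√G (O(G, Q) = √(2*G) = √2*√G)
Y(c, X) = 3*c (Y(c, X) = 2*c + c = 3*c)
P = 71/94 (P = (77 - 148)/(-97 + 3*1) = -71/(-97 + 3) = -71/(-94) = -71*(-1/94) = 71/94 ≈ 0.75532)
(O(12, 14) + W)*P = (√2*√12 + 115)*(71/94) = (√2*(2*√3) + 115)*(71/94) = (2*√6 + 115)*(71/94) = (115 + 2*√6)*(71/94) = 8165/94 + 71*√6/47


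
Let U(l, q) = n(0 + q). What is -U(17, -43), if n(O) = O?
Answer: 43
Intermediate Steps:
U(l, q) = q (U(l, q) = 0 + q = q)
-U(17, -43) = -1*(-43) = 43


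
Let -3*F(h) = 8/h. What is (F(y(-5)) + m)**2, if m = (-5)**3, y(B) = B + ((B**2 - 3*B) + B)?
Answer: 31685641/2025 ≈ 15647.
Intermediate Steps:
y(B) = B**2 - B (y(B) = B + (B**2 - 2*B) = B**2 - B)
m = -125
F(h) = -8/(3*h)
(F(y(-5)) + m)**2 = (-8*(-1/(5*(-1 - 5)))/3 - 125)**2 = (-8/(3*((-5*(-6)))) - 125)**2 = (-8/3/30 - 125)**2 = (-8/3*1/30 - 125)**2 = (-4/45 - 125)**2 = (-5629/45)**2 = 31685641/2025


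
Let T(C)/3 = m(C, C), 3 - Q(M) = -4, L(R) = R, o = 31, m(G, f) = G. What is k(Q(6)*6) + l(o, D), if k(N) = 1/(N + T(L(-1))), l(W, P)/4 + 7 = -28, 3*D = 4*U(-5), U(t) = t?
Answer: -5459/39 ≈ -139.97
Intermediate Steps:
Q(M) = 7 (Q(M) = 3 - 1*(-4) = 3 + 4 = 7)
D = -20/3 (D = (4*(-5))/3 = (1/3)*(-20) = -20/3 ≈ -6.6667)
T(C) = 3*C
l(W, P) = -140 (l(W, P) = -28 + 4*(-28) = -28 - 112 = -140)
k(N) = 1/(-3 + N) (k(N) = 1/(N + 3*(-1)) = 1/(N - 3) = 1/(-3 + N))
k(Q(6)*6) + l(o, D) = 1/(-3 + 7*6) - 140 = 1/(-3 + 42) - 140 = 1/39 - 140 = -5459/39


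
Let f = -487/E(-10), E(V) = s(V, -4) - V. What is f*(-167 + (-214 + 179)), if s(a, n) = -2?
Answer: 49187/4 ≈ 12297.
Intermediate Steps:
E(V) = -2 - V
f = -487/8 (f = -487/(-2 - 1*(-10)) = -487/(-2 + 10) = -487/8 ≈ -60.875)
f*(-167 + (-214 + 179)) = -487*(-167 + (-214 + 179))/8 = -487*(-167 - 35)/8 = -487/8*(-202) = 49187/4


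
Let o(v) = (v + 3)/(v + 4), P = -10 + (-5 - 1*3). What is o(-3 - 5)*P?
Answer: -45/2 ≈ -22.500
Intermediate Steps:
P = -18 (P = -10 + (-5 - 3) = -10 - 8 = -18)
o(v) = (3 + v)/(4 + v)
o(-3 - 5)*P = ((3 + (-3 - 5))/(4 + (-3 - 5)))*(-18) = ((3 - 8)/(4 - 8))*(-18) = (-5/(-4))*(-18) = -1/4*(-5)*(-18) = (5/4)*(-18) = -45/2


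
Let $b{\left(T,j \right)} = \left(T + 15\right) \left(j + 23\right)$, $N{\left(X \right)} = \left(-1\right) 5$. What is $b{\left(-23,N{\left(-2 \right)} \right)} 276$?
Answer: $-39744$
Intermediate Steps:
$N{\left(X \right)} = -5$
$b{\left(T,j \right)} = \left(15 + T\right) \left(23 + j\right)$
$b{\left(-23,N{\left(-2 \right)} \right)} 276 = \left(345 + 15 \left(-5\right) + 23 \left(-23\right) - -115\right) 276 = \left(345 - 75 - 529 + 115\right) 276 = \left(-144\right) 276 = -39744$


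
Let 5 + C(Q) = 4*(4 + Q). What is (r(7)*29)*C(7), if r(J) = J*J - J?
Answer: 47502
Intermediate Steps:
r(J) = J² - J
C(Q) = 11 + 4*Q (C(Q) = -5 + 4*(4 + Q) = -5 + (16 + 4*Q) = 11 + 4*Q)
(r(7)*29)*C(7) = ((7*(-1 + 7))*29)*(11 + 4*7) = ((7*6)*29)*(11 + 28) = (42*29)*39 = 1218*39 = 47502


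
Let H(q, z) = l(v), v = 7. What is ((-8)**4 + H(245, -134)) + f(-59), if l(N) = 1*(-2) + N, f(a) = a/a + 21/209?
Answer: 857339/209 ≈ 4102.1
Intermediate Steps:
f(a) = 230/209 (f(a) = 1 + 21*(1/209) = 1 + 21/209 = 230/209)
l(N) = -2 + N
H(q, z) = 5 (H(q, z) = -2 + 7 = 5)
((-8)**4 + H(245, -134)) + f(-59) = ((-8)**4 + 5) + 230/209 = (4096 + 5) + 230/209 = 4101 + 230/209 = 857339/209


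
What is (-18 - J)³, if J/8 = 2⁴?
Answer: -3112136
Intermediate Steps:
J = 128 (J = 8*2⁴ = 8*16 = 128)
(-18 - J)³ = (-18 - 1*128)³ = (-18 - 128)³ = (-146)³ = -3112136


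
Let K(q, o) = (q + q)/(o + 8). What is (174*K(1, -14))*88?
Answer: -5104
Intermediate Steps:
K(q, o) = 2*q/(8 + o) (K(q, o) = (2*q)/(8 + o) = 2*q/(8 + o))
(174*K(1, -14))*88 = (174*(2*1/(8 - 14)))*88 = (174*(2*1/(-6)))*88 = (174*(2*1*(-1/6)))*88 = (174*(-1/3))*88 = -58*88 = -5104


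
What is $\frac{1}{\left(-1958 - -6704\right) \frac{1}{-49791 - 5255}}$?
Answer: $- \frac{27523}{2373} \approx -11.598$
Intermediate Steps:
$\frac{1}{\left(-1958 - -6704\right) \frac{1}{-49791 - 5255}} = \frac{1}{\left(-1958 + \left(-14962 + 21666\right)\right) \frac{1}{-55046}} = \frac{1}{\left(-1958 + 6704\right) \left(- \frac{1}{55046}\right)} = \frac{1}{4746 \left(- \frac{1}{55046}\right)} = \frac{1}{- \frac{2373}{27523}} = - \frac{27523}{2373}$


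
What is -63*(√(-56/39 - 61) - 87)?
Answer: 5481 - 21*I*√94965/13 ≈ 5481.0 - 497.8*I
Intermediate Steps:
-63*(√(-56/39 - 61) - 87) = -63*(√(-2435/39) - 87) = -63*(I*√94965/39 - 87) = -63*(-87 + I*√94965/39) = 5481 - 21*I*√94965/13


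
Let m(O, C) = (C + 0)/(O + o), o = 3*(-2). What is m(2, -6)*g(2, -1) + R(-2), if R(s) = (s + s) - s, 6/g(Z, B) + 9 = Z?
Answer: -23/7 ≈ -3.2857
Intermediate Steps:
g(Z, B) = 6/(-9 + Z)
R(s) = s (R(s) = 2*s - s = s)
o = -6
m(O, C) = C/(-6 + O) (m(O, C) = (C + 0)/(O - 6) = C/(-6 + O))
m(2, -6)*g(2, -1) + R(-2) = (-6/(-6 + 2))*(6/(-9 + 2)) - 2 = (-6/(-4))*(6/(-7)) - 2 = (-6*(-1/4))*(6*(-1/7)) - 2 = (3/2)*(-6/7) - 2 = -9/7 - 2 = -23/7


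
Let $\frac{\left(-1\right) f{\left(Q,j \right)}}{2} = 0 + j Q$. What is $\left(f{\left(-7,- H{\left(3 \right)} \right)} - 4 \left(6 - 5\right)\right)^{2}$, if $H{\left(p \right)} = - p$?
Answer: $1444$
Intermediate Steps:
$f{\left(Q,j \right)} = - 2 Q j$ ($f{\left(Q,j \right)} = - 2 \left(0 + j Q\right) = - 2 \left(0 + Q j\right) = - 2 Q j$)
$\left(f{\left(-7,- H{\left(3 \right)} \right)} - 4 \left(6 - 5\right)\right)^{2} = \left(\left(-2\right) \left(-7\right) \left(- \left(-1\right) 3\right) - 4 \left(6 - 5\right)\right)^{2} = \left(\left(-2\right) \left(-7\right) \left(\left(-1\right) \left(-3\right)\right) - 4\right)^{2} = \left(\left(-2\right) \left(-7\right) 3 - 4\right)^{2} = \left(42 - 4\right)^{2} = 38^{2} = 1444$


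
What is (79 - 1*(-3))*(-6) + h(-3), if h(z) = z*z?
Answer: -483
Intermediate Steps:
h(z) = z²
(79 - 1*(-3))*(-6) + h(-3) = (79 - 1*(-3))*(-6) + (-3)² = (79 + 3)*(-6) + 9 = 82*(-6) + 9 = -492 + 9 = -483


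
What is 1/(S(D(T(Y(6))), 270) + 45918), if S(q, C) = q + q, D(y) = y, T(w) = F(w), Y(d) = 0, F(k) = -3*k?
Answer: 1/45918 ≈ 2.1778e-5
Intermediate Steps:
T(w) = -3*w
S(q, C) = 2*q
1/(S(D(T(Y(6))), 270) + 45918) = 1/(2*(-3*0) + 45918) = 1/(2*0 + 45918) = 1/(0 + 45918) = 1/45918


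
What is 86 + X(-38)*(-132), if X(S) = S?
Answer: 5102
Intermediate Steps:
86 + X(-38)*(-132) = 86 - 38*(-132) = 86 + 5016 = 5102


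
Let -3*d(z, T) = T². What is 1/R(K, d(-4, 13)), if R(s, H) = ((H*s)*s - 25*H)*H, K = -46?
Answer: 3/19907017 ≈ 1.5070e-7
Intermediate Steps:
d(z, T) = -T²/3
R(s, H) = H*(-25*H + H*s²) (R(s, H) = (H*s² - 25*H)*H = (-25*H + H*s²)*H = H*(-25*H + H*s²))
1/R(K, d(-4, 13)) = 1/((-⅓*13²)²*(-25 + (-46)²)) = 1/((-⅓*169)²*(-25 + 2116)) = 1/((-169/3)²*2091) = 1/((28561/9)*2091) = 1/(19907017/3) = 3/19907017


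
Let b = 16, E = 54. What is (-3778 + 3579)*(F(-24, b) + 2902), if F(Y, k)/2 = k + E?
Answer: -605358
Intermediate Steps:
F(Y, k) = 108 + 2*k (F(Y, k) = 2*(k + 54) = 2*(54 + k) = 108 + 2*k)
(-3778 + 3579)*(F(-24, b) + 2902) = (-3778 + 3579)*((108 + 2*16) + 2902) = -199*((108 + 32) + 2902) = -199*(140 + 2902) = -199*3042 = -605358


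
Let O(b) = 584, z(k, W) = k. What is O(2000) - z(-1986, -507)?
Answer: 2570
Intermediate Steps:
O(2000) - z(-1986, -507) = 584 - 1*(-1986) = 584 + 1986 = 2570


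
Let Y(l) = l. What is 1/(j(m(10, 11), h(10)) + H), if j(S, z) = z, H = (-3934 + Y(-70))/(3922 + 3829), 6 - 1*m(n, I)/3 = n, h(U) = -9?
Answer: -7751/73763 ≈ -0.10508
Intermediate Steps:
m(n, I) = 18 - 3*n
H = -4004/7751 (H = (-3934 - 70)/(3922 + 3829) = -4004/7751 ≈ -0.51658)
1/(j(m(10, 11), h(10)) + H) = 1/(-9 - 4004/7751) = 1/(-73763/7751) = -7751/73763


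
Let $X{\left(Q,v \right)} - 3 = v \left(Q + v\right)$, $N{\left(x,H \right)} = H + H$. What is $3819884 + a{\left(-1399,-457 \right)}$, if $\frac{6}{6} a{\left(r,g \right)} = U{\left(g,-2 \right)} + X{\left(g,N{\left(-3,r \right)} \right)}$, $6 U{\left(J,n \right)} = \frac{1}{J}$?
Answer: $\frac{35446867733}{2742} \approx 1.2927 \cdot 10^{7}$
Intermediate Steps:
$U{\left(J,n \right)} = \frac{1}{6 J}$
$N{\left(x,H \right)} = 2 H$
$X{\left(Q,v \right)} = 3 + v \left(Q + v\right)$
$a{\left(r,g \right)} = 3 + 4 r^{2} + \frac{1}{6 g} + 2 g r$ ($a{\left(r,g \right)} = \frac{1}{6 g} + \left(3 + \left(2 r\right)^{2} + g 2 r\right) = \frac{1}{6 g} + \left(3 + 4 r^{2} + 2 g r\right) = 3 + 4 r^{2} + \frac{1}{6 g} + 2 g r$)
$3819884 + a{\left(-1399,-457 \right)} = 3819884 + \left(3 + 4 \left(-1399\right)^{2} + \frac{1}{6 \left(-457\right)} + 2 \left(-457\right) \left(-1399\right)\right) = 3819884 + \left(3 + 4 \cdot 1957201 + \frac{1}{6} \left(- \frac{1}{457}\right) + 1278686\right) = 3819884 + \left(3 + 7828804 - \frac{1}{2742} + 1278686\right) = 3819884 + \frac{24972745805}{2742} = \frac{35446867733}{2742}$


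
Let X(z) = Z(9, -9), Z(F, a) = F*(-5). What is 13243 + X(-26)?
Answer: 13198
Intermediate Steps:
Z(F, a) = -5*F
X(z) = -45 (X(z) = -5*9 = -45)
13243 + X(-26) = 13243 - 45 = 13198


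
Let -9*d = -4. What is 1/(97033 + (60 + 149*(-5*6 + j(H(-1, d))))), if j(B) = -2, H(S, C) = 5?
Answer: 1/92325 ≈ 1.0831e-5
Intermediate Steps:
d = 4/9 (d = -⅑*(-4) = 4/9 ≈ 0.44444)
1/(97033 + (60 + 149*(-5*6 + j(H(-1, d))))) = 1/(97033 + (60 + 149*(-5*6 - 2))) = 1/(97033 + (60 + 149*(-30 - 2))) = 1/(97033 + (60 + 149*(-32))) = 1/(97033 + (60 - 4768)) = 1/(97033 - 4708) = 1/92325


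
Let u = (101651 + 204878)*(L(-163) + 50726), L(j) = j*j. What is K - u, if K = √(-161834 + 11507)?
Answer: -23693159055 + 3*I*√16703 ≈ -2.3693e+10 + 387.72*I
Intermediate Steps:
L(j) = j²
K = 3*I*√16703 (K = √(-150327) = 3*I*√16703 ≈ 387.72*I)
u = 23693159055 (u = (101651 + 204878)*((-163)² + 50726) = 306529*(26569 + 50726) = 306529*77295 = 23693159055)
K - u = 3*I*√16703 - 1*23693159055 = 3*I*√16703 - 23693159055 = -23693159055 + 3*I*√16703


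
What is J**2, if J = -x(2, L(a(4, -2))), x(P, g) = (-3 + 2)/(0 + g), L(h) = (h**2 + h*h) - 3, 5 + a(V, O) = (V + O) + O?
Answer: 1/2209 ≈ 0.00045269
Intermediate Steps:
a(V, O) = -5 + V + 2*O (a(V, O) = -5 + ((V + O) + O) = -5 + ((O + V) + O) = -5 + (V + 2*O) = -5 + V + 2*O)
L(h) = -3 + 2*h**2 (L(h) = (h**2 + h**2) - 3 = 2*h**2 - 3 = -3 + 2*h**2)
x(P, g) = -1/g
J = 1/47 (J = -(-1)/(-3 + 2*(-5 + 4 + 2*(-2))**2) = -(-1)/(-3 + 2*(-5 + 4 - 4)**2) = -(-1)/(-3 + 2*(-5)**2) = -(-1)/(-3 + 2*25) = -(-1)/(-3 + 50) = -(-1)/47 = -1*(-1/47) = 1/47 ≈ 0.021277)
J**2 = (1/47)**2 = 1/2209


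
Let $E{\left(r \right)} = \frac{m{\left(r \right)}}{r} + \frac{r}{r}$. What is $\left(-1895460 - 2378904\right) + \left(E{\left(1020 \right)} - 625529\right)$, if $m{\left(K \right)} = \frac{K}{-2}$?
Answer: $- \frac{9799785}{2} \approx -4.8999 \cdot 10^{6}$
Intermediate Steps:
$m{\left(K \right)} = - \frac{K}{2}$ ($m{\left(K \right)} = K \left(- \frac{1}{2}\right) = - \frac{K}{2}$)
$E{\left(r \right)} = \frac{1}{2}$ ($E{\left(r \right)} = \frac{\left(- \frac{1}{2}\right) r}{r} + \frac{r}{r} = - \frac{1}{2} + 1 = \frac{1}{2}$)
$\left(-1895460 - 2378904\right) + \left(E{\left(1020 \right)} - 625529\right) = \left(-1895460 - 2378904\right) + \left(\frac{1}{2} - 625529\right) = -4274364 - \frac{1251057}{2} = - \frac{9799785}{2}$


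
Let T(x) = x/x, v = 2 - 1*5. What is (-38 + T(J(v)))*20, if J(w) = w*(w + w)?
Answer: -740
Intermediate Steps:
v = -3 (v = 2 - 5 = -3)
J(w) = 2*w**2 (J(w) = w*(2*w) = 2*w**2)
T(x) = 1
(-38 + T(J(v)))*20 = (-38 + 1)*20 = -37*20 = -740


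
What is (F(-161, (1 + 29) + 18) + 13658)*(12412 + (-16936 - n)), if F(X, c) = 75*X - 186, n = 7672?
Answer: -17037812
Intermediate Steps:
F(X, c) = -186 + 75*X
(F(-161, (1 + 29) + 18) + 13658)*(12412 + (-16936 - n)) = ((-186 + 75*(-161)) + 13658)*(12412 + (-16936 - 1*7672)) = ((-186 - 12075) + 13658)*(12412 + (-16936 - 7672)) = (-12261 + 13658)*(12412 - 24608) = 1397*(-12196) = -17037812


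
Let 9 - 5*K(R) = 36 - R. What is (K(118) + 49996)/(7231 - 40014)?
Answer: -250071/163915 ≈ -1.5256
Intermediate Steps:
K(R) = -27/5 + R/5 (K(R) = 9/5 - (36 - R)/5 = 9/5 + (-36/5 + R/5) = -27/5 + R/5)
(K(118) + 49996)/(7231 - 40014) = ((-27/5 + (⅕)*118) + 49996)/(7231 - 40014) = ((-27/5 + 118/5) + 49996)/(-32783) = (91/5 + 49996)*(-1/32783) = (250071/5)*(-1/32783) = -250071/163915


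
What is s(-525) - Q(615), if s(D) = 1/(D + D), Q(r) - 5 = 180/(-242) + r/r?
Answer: -667921/127050 ≈ -5.2571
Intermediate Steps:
Q(r) = 636/121 (Q(r) = 5 + (180/(-242) + r/r) = 5 + (180*(-1/242) + 1) = 5 + (-90/121 + 1) = 5 + 31/121 = 636/121)
s(D) = 1/(2*D)
s(-525) - Q(615) = (½)/(-525) - 1*636/121 = (½)*(-1/525) - 636/121 = -1/1050 - 636/121 = -667921/127050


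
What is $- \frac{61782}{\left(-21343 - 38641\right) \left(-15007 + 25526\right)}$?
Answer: $\frac{30891}{315485848} \approx 9.7916 \cdot 10^{-5}$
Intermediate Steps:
$- \frac{61782}{\left(-21343 - 38641\right) \left(-15007 + 25526\right)} = - \frac{61782}{\left(-59984\right) 10519} = - \frac{61782}{-630971696} = \left(-61782\right) \left(- \frac{1}{630971696}\right) = \frac{30891}{315485848}$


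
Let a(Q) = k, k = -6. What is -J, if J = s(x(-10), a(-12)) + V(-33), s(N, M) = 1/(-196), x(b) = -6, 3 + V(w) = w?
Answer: 7057/196 ≈ 36.005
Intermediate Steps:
V(w) = -3 + w
a(Q) = -6
s(N, M) = -1/196
J = -7057/196 (J = -1/196 + (-3 - 33) = -1/196 - 36 = -7057/196 ≈ -36.005)
-J = -1*(-7057/196) = 7057/196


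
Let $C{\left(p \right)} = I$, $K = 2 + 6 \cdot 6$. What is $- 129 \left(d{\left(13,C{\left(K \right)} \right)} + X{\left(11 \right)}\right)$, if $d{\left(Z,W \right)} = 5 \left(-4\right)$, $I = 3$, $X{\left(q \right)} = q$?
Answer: $1161$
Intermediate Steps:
$K = 38$ ($K = 2 + 36 = 38$)
$C{\left(p \right)} = 3$
$d{\left(Z,W \right)} = -20$
$- 129 \left(d{\left(13,C{\left(K \right)} \right)} + X{\left(11 \right)}\right) = - 129 \left(-20 + 11\right) = \left(-129\right) \left(-9\right) = 1161$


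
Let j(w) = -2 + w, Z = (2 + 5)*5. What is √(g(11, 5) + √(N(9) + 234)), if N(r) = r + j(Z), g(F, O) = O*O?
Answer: √(25 + 2*√69) ≈ 6.4508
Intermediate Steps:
g(F, O) = O²
Z = 35 (Z = 7*5 = 35)
N(r) = 33 + r (N(r) = r + (-2 + 35) = r + 33 = 33 + r)
√(g(11, 5) + √(N(9) + 234)) = √(5² + √((33 + 9) + 234)) = √(25 + √(42 + 234)) = √(25 + √276) = √(25 + 2*√69)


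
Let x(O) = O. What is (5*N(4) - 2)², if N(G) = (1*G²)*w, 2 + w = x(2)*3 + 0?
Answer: 101124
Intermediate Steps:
w = 4 (w = -2 + (2*3 + 0) = -2 + (6 + 0) = -2 + 6 = 4)
N(G) = 4*G² (N(G) = (1*G²)*4 = G²*4 = 4*G²)
(5*N(4) - 2)² = (5*(4*4²) - 2)² = (5*(4*16) - 2)² = (5*64 - 2)² = (320 - 2)² = 318² = 101124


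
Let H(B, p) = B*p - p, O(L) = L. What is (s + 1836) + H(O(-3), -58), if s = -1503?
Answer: 565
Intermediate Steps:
H(B, p) = -p + B*p
(s + 1836) + H(O(-3), -58) = (-1503 + 1836) - 58*(-1 - 3) = 333 - 58*(-4) = 333 + 232 = 565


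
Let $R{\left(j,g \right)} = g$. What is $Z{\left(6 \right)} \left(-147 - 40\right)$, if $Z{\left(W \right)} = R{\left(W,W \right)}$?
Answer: $-1122$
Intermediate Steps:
$Z{\left(W \right)} = W$
$Z{\left(6 \right)} \left(-147 - 40\right) = 6 \left(-147 - 40\right) = 6 \left(-187\right) = -1122$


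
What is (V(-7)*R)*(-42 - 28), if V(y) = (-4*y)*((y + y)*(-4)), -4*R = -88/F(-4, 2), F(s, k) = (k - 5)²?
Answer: -2414720/9 ≈ -2.6830e+5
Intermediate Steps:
F(s, k) = (-5 + k)²
R = 22/9 (R = -(-22)/((-5 + 2)²) = -(-22)/((-3)²) = -(-22)/9 = -¼*(-88/9) = 22/9 ≈ 2.4444)
V(y) = 32*y² (V(y) = (-4*y)*((2*y)*(-4)) = (-4*y)*(-8*y) = 32*y²)
(V(-7)*R)*(-42 - 28) = ((32*(-7)²)*(22/9))*(-42 - 28) = ((32*49)*(22/9))*(-70) = (1568*(22/9))*(-70) = (34496/9)*(-70) = -2414720/9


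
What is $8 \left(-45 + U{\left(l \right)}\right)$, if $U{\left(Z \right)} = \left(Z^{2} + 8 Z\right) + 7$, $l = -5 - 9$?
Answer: $368$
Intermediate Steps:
$l = -14$ ($l = -5 - 9 = -14$)
$U{\left(Z \right)} = 7 + Z^{2} + 8 Z$
$8 \left(-45 + U{\left(l \right)}\right) = 8 \left(-45 + \left(7 + \left(-14\right)^{2} + 8 \left(-14\right)\right)\right) = 8 \left(-45 + \left(7 + 196 - 112\right)\right) = 8 \left(-45 + 91\right) = 8 \cdot 46 = 368$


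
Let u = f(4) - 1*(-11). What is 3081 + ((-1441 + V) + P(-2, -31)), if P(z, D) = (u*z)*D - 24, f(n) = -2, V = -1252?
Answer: 922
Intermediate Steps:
u = 9 (u = -2 - 1*(-11) = -2 + 11 = 9)
P(z, D) = -24 + 9*D*z (P(z, D) = (9*z)*D - 24 = 9*D*z - 24 = -24 + 9*D*z)
3081 + ((-1441 + V) + P(-2, -31)) = 3081 + ((-1441 - 1252) + (-24 + 9*(-31)*(-2))) = 3081 + (-2693 + (-24 + 558)) = 3081 + (-2693 + 534) = 3081 - 2159 = 922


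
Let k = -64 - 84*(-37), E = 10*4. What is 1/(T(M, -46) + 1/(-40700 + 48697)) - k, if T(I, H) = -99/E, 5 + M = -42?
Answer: -2410142052/791663 ≈ -3044.4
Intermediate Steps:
E = 40
M = -47 (M = -5 - 42 = -47)
T(I, H) = -99/40
k = 3044 (k = -64 + 3108 = 3044)
1/(T(M, -46) + 1/(-40700 + 48697)) - k = 1/(-99/40 + 1/(-40700 + 48697)) - 1*3044 = 1/(-99/40 + 1/7997) - 3044 = 1/(-791663/319880) - 3044 = -319880/791663 - 3044 = -2410142052/791663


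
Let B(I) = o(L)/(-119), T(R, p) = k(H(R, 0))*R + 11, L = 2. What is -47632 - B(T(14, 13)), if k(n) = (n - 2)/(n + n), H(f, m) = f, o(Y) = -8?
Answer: -5668216/119 ≈ -47632.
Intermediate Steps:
k(n) = (-2 + n)/(2*n) (k(n) = (-2 + n)/((2*n)) = (-2 + n)*(1/(2*n)) = (-2 + n)/(2*n))
T(R, p) = 10 + R/2 (T(R, p) = ((-2 + R)/(2*R))*R + 11 = (-1 + R/2) + 11 = 10 + R/2)
B(I) = 8/119 (B(I) = -8/(-119) = -8*(-1/119) = 8/119)
-47632 - B(T(14, 13)) = -47632 - 1*8/119 = -47632 - 8/119 = -5668216/119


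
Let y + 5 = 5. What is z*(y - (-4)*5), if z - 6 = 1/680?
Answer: 4081/34 ≈ 120.03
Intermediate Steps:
y = 0 (y = -5 + 5 = 0)
z = 4081/680 (z = 6 + 1/680 = 4081/680 ≈ 6.0015)
z*(y - (-4)*5) = 4081*(0 - (-4)*5)/680 = 4081*(0 - 1*(-20))/680 = 4081*(0 + 20)/680 = (4081/680)*20 = 4081/34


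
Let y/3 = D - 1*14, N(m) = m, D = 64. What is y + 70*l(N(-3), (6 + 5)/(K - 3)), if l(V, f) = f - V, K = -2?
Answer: 206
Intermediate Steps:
y = 150 (y = 3*(64 - 1*14) = 3*(64 - 14) = 3*50 = 150)
y + 70*l(N(-3), (6 + 5)/(K - 3)) = 150 + 70*((6 + 5)/(-2 - 3) - 1*(-3)) = 150 + 70*(11/(-5) + 3) = 150 + 70*(11*(-1/5) + 3) = 150 + 70*(-11/5 + 3) = 150 + 70*(4/5) = 150 + 56 = 206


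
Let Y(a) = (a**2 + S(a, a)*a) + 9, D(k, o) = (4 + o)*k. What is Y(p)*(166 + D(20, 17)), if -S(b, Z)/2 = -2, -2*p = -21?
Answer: 188985/2 ≈ 94493.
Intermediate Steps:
p = 21/2 (p = -1/2*(-21) = 21/2 ≈ 10.500)
S(b, Z) = 4 (S(b, Z) = -2*(-2) = 4)
D(k, o) = k*(4 + o)
Y(a) = 9 + a**2 + 4*a (Y(a) = (a**2 + 4*a) + 9 = 9 + a**2 + 4*a)
Y(p)*(166 + D(20, 17)) = (9 + (21/2)**2 + 4*(21/2))*(166 + 20*(4 + 17)) = (9 + 441/4 + 42)*(166 + 20*21) = 645*(166 + 420)/4 = (645/4)*586 = 188985/2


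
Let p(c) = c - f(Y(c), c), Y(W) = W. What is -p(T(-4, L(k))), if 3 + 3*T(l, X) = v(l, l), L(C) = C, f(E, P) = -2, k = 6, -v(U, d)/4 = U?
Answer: -19/3 ≈ -6.3333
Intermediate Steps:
v(U, d) = -4*U
T(l, X) = -1 - 4*l/3 (T(l, X) = -1 + (-4*l)/3 = -1 - 4*l/3)
p(c) = 2 + c (p(c) = c - 1*(-2) = c + 2 = 2 + c)
-p(T(-4, L(k))) = -(2 + (-1 - 4/3*(-4))) = -(2 + (-1 + 16/3)) = -(2 + 13/3) = -1*19/3 = -19/3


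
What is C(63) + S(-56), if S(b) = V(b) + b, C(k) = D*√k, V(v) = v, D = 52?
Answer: -112 + 156*√7 ≈ 300.74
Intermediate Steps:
C(k) = 52*√k
S(b) = 2*b (S(b) = b + b = 2*b)
C(63) + S(-56) = 52*√63 + 2*(-56) = 52*(3*√7) - 112 = 156*√7 - 112 = -112 + 156*√7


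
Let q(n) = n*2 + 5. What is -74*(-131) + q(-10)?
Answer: 9679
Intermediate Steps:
q(n) = 5 + 2*n (q(n) = 2*n + 5 = 5 + 2*n)
-74*(-131) + q(-10) = -74*(-131) + (5 + 2*(-10)) = 9694 + (5 - 20) = 9694 - 15 = 9679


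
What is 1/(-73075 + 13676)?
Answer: -1/59399 ≈ -1.6835e-5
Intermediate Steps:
1/(-73075 + 13676) = 1/(-59399) = -1/59399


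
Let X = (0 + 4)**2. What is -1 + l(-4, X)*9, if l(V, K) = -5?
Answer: -46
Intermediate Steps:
X = 16 (X = 4**2 = 16)
-1 + l(-4, X)*9 = -1 - 5*9 = -1 - 45 = -46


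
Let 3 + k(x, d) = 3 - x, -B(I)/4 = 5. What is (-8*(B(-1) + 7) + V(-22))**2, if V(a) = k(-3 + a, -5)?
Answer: 16641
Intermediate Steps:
B(I) = -20 (B(I) = -4*5 = -20)
k(x, d) = -x (k(x, d) = -3 + (3 - x) = -x)
V(a) = 3 - a (V(a) = -(-3 + a) = 3 - a)
(-8*(B(-1) + 7) + V(-22))**2 = (-8*(-20 + 7) + (3 - 1*(-22)))**2 = (-8*(-13) + (3 + 22))**2 = (104 + 25)**2 = 129**2 = 16641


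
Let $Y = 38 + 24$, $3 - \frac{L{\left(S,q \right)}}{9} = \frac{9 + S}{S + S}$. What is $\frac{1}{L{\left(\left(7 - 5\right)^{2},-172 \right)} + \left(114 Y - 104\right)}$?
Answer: $\frac{8}{55811} \approx 0.00014334$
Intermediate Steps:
$L{\left(S,q \right)} = 27 - \frac{9 \left(9 + S\right)}{2 S}$ ($L{\left(S,q \right)} = 27 - 9 \frac{9 + S}{S + S} = 27 - 9 \frac{9 + S}{2 S} = 27 - \frac{9 \left(9 + S\right)}{2 S}$)
$Y = 62$
$\frac{1}{L{\left(\left(7 - 5\right)^{2},-172 \right)} + \left(114 Y - 104\right)} = \frac{1}{\frac{9 \left(-9 + 5 \left(7 - 5\right)^{2}\right)}{2 \left(7 - 5\right)^{2}} + \left(114 \cdot 62 - 104\right)} = \frac{1}{\frac{9 \left(-9 + 5 \cdot 2^{2}\right)}{2 \cdot 2^{2}} + \left(7068 - 104\right)} = \frac{1}{\frac{9 \left(-9 + 5 \cdot 4\right)}{2 \cdot 4} + 6964} = \frac{1}{\frac{9}{2} \cdot \frac{1}{4} \left(-9 + 20\right) + 6964} = \frac{1}{\frac{9}{2} \cdot \frac{1}{4} \cdot 11 + 6964} = \frac{1}{\frac{99}{8} + 6964} = \frac{1}{\frac{55811}{8}} = \frac{8}{55811}$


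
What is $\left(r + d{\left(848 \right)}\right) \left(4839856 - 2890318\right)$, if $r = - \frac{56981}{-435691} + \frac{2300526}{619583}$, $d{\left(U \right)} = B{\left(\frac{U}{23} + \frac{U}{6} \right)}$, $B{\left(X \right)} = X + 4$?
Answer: $\frac{2251954466313852233422}{6208774947619} \approx 3.627 \cdot 10^{8}$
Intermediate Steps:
$B{\left(X \right)} = 4 + X$
$d{\left(U \right)} = 4 + \frac{29 U}{138}$ ($d{\left(U \right)} = 4 + \left(\frac{U}{23} + \frac{U}{6}\right) = 4 + \frac{29 U}{138}$)
$r = \frac{1037622932389}{269946736853}$ ($r = \left(-56981\right) \left(- \frac{1}{435691}\right) + 2300526 \cdot \frac{1}{619583} = \frac{56981}{435691} + \frac{2300526}{619583} = \frac{1037622932389}{269946736853} \approx 3.8438$)
$\left(r + d{\left(848 \right)}\right) \left(4839856 - 2890318\right) = \left(\frac{1037622932389}{269946736853} + \left(4 + \frac{29}{138} \cdot 848\right)\right) \left(4839856 - 2890318\right) = \left(\frac{1037622932389}{269946736853} + \left(4 + \frac{12296}{69}\right)\right) 1949538 = \left(\frac{1037622932389}{269946736853} + \frac{12572}{69}\right) 1949538 = \frac{3465366358050757}{18626324842857} \cdot 1949538 = \frac{2251954466313852233422}{6208774947619}$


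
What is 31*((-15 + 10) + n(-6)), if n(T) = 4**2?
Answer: 341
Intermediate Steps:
n(T) = 16
31*((-15 + 10) + n(-6)) = 31*((-15 + 10) + 16) = 31*(-5 + 16) = 31*11 = 341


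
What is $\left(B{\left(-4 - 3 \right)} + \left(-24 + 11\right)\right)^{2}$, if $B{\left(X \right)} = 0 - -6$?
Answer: $49$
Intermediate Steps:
$B{\left(X \right)} = 6$ ($B{\left(X \right)} = 0 + 6 = 6$)
$\left(B{\left(-4 - 3 \right)} + \left(-24 + 11\right)\right)^{2} = \left(6 + \left(-24 + 11\right)\right)^{2} = \left(6 - 13\right)^{2} = \left(-7\right)^{2} = 49$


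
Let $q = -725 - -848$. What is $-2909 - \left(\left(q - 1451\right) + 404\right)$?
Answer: $-1985$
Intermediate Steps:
$q = 123$ ($q = -725 + 848 = 123$)
$-2909 - \left(\left(q - 1451\right) + 404\right) = -2909 - \left(\left(123 - 1451\right) + 404\right) = -2909 - \left(-1328 + 404\right) = -2909 - -924 = -2909 + 924 = -1985$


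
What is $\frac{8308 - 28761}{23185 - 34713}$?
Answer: $\frac{20453}{11528} \approx 1.7742$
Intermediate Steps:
$\frac{8308 - 28761}{23185 - 34713} = \frac{8308 - 28761}{-11528} = \left(-20453\right) \left(- \frac{1}{11528}\right) = \frac{20453}{11528}$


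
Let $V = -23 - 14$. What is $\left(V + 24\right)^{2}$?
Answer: $169$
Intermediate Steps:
$V = -37$
$\left(V + 24\right)^{2} = \left(-37 + 24\right)^{2} = \left(-13\right)^{2} = 169$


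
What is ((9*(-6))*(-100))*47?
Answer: 253800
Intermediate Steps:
((9*(-6))*(-100))*47 = -54*(-100)*47 = 5400*47 = 253800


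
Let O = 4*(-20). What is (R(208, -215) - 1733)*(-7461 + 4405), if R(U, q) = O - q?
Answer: 4883488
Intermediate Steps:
O = -80
R(U, q) = -80 - q
(R(208, -215) - 1733)*(-7461 + 4405) = ((-80 - 1*(-215)) - 1733)*(-7461 + 4405) = ((-80 + 215) - 1733)*(-3056) = (135 - 1733)*(-3056) = -1598*(-3056) = 4883488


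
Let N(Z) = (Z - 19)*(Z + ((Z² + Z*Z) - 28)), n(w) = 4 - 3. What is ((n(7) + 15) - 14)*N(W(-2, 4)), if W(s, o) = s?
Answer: 924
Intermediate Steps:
n(w) = 1
N(Z) = (-19 + Z)*(-28 + Z + 2*Z²) (N(Z) = (-19 + Z)*(Z + ((Z² + Z²) - 28)) = (-19 + Z)*(Z + (2*Z² - 28)) = (-19 + Z)*(Z + (-28 + 2*Z²)) = (-19 + Z)*(-28 + Z + 2*Z²))
((n(7) + 15) - 14)*N(W(-2, 4)) = ((1 + 15) - 14)*(532 - 47*(-2) - 37*(-2)² + 2*(-2)³) = (16 - 14)*(532 + 94 - 37*4 + 2*(-8)) = 2*(532 + 94 - 148 - 16) = 2*462 = 924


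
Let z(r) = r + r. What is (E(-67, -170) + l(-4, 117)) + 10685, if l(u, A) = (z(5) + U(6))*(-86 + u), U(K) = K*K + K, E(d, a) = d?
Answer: 5938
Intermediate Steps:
U(K) = K + K**2 (U(K) = K**2 + K = K + K**2)
z(r) = 2*r
l(u, A) = -4472 + 52*u (l(u, A) = (2*5 + 6*(1 + 6))*(-86 + u) = (10 + 6*7)*(-86 + u) = (10 + 42)*(-86 + u) = 52*(-86 + u) = -4472 + 52*u)
(E(-67, -170) + l(-4, 117)) + 10685 = (-67 + (-4472 + 52*(-4))) + 10685 = (-67 + (-4472 - 208)) + 10685 = (-67 - 4680) + 10685 = -4747 + 10685 = 5938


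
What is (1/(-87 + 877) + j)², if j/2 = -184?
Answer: 84517536961/624100 ≈ 1.3542e+5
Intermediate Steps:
j = -368 (j = 2*(-184) = -368)
(1/(-87 + 877) + j)² = (1/(-87 + 877) - 368)² = (1/790 - 368)² = (-290719/790)² = 84517536961/624100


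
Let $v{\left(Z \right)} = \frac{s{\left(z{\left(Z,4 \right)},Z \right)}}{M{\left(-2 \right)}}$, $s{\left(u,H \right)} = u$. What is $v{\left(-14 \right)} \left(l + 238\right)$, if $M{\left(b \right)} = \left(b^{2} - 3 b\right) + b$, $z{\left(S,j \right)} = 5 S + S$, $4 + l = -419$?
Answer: $\frac{3885}{2} \approx 1942.5$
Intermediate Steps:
$l = -423$ ($l = -4 - 419 = -423$)
$z{\left(S,j \right)} = 6 S$
$M{\left(b \right)} = b^{2} - 2 b$
$v{\left(Z \right)} = \frac{3 Z}{4}$ ($v{\left(Z \right)} = \frac{6 Z}{\left(-2\right) \left(-2 - 2\right)} = \frac{6 Z}{\left(-2\right) \left(-4\right)} = \frac{6 Z}{8} = 6 Z \frac{1}{8} = \frac{3 Z}{4}$)
$v{\left(-14 \right)} \left(l + 238\right) = \frac{3}{4} \left(-14\right) \left(-423 + 238\right) = \left(- \frac{21}{2}\right) \left(-185\right) = \frac{3885}{2}$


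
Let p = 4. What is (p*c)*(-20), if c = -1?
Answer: 80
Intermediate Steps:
(p*c)*(-20) = (4*(-1))*(-20) = -4*(-20) = 80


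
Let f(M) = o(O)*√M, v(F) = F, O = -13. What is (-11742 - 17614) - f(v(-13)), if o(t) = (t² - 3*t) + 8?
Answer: -29356 - 216*I*√13 ≈ -29356.0 - 778.8*I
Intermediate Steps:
o(t) = 8 + t² - 3*t
f(M) = 216*√M (f(M) = (8 + (-13)² - 3*(-13))*√M = (8 + 169 + 39)*√M = 216*√M)
(-11742 - 17614) - f(v(-13)) = (-11742 - 17614) - 216*√(-13) = -29356 - 216*I*√13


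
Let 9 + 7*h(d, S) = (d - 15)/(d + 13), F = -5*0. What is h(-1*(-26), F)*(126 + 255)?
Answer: -43180/91 ≈ -474.51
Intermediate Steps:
F = 0
h(d, S) = -9/7 + (-15 + d)/(7*(13 + d)) (h(d, S) = -9/7 + ((d - 15)/(d + 13))/7 = -9/7 + ((-15 + d)/(13 + d))/7 = -9/7 + (-15 + d)/(7*(13 + d)))
h(-1*(-26), F)*(126 + 255) = (4*(-33 - (-2)*(-26))/(7*(13 - 1*(-26))))*(126 + 255) = (4*(-33 - 2*26)/(7*(13 + 26)))*381 = ((4/7)*(-33 - 52)/39)*381 = ((4/7)*(1/39)*(-85))*381 = -340/273*381 = -43180/91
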